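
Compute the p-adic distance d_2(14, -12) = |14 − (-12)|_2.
d_2(14, -12) = 1/2

Step 1 — x − y = 14 − (-12) = 26. Step 2 — v_2(26) = 1 (factor: 26 = (2^1 · 13); the sign does not affect v_p). Step 3 — |x − y|_2 = 2^{-1} = 1/2.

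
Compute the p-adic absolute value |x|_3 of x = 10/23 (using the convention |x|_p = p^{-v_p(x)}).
|10/23|_3 = 1

Step 1 — compute v_3(x) by factoring powers of 3 out of the numerator and denominator: v_3(10/23) = 0. Step 2 — apply |x|_p = p^{-v_p(x)} = 3^{0} = 1.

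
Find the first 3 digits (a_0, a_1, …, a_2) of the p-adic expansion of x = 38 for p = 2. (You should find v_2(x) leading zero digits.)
(a_0, …, a_2) = (0, 1, 1)

v_2(38) = 1, so a_0 = ... = a_0 = 0. Factor out: x = 2^1 · u with u = 19 a unit in ℤ_2. Expand u iteratively via a_{v+i} = u_i mod 2, u_{i+1} = (u_i − a_{v+i})/2:
  u_0 = 19;  a_1 = 1;  u_1 = (u_0 − 1)/2 = 9
  u_1 = 9;  a_2 = 1;  u_2 = (u_1 − 1)/2 = 4
Digits: (0, 1, 1).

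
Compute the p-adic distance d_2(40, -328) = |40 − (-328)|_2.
d_2(40, -328) = 1/16

Step 1 — x − y = 40 − (-328) = 368. Step 2 — v_2(368) = 4 (factor: 368 = (2^4 · 23); the sign does not affect v_p). Step 3 — |x − y|_2 = 2^{-4} = 1/16.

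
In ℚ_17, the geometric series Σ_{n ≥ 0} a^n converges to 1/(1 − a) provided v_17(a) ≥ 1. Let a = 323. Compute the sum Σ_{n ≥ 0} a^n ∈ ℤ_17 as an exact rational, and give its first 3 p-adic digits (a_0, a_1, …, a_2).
Σ a^n = 1/(1 − a) = -1/322;  first 3 digits = (1, 2, 5)

v_17(a) = 1 ≥ 1, so the series converges in ℤ_17 to 1/(1 − a) = 1/(1 − 323) = -1/322. Expand this rational in ℤ_17: compute digits iteratively via d_i = x_i mod 17, x_{i+1} = (x_i − d_i)/17. The first 3 digits are (1, 2, 5).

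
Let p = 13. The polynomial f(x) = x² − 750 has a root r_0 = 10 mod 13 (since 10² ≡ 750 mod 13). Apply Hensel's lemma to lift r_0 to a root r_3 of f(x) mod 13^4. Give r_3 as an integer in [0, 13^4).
r_3 = 26491 (mod 28561)

Hensel's recurrence: r_{i+1} = r_i − f(r_i)·(f′(r_i))^{-1} mod 13^{i+2}, with f′(x) = 2x. Iterate:
  r_0 = 10 (mod 13)
  r_1 = 127 (mod 169)
  r_2 = 127 (mod 2197)
  r_3 = 26491 (mod 28561)
Final: r_3 = 26491, and one checks f(r_3) ≡ 0 mod 13^4.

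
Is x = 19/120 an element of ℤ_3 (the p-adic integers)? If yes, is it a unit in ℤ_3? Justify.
x ∉ ℤ_3 (v_3(x) = -1 < 0)

ℤ_3 = {x ∈ ℚ_3 : v_3(x) ≥ 0} and ℤ_3^× = {x ∈ ℤ_3 : v_3(x) = 0}. Here v_3(19/120) = v_3(num) − v_3(den) = -1; compare against these criteria.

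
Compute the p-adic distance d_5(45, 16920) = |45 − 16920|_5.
d_5(45, 16920) = 1/625

Step 1 — x − y = 45 − 16920 = -16875. Step 2 — v_5(-16875) = 4 (factor: -16875 = −(5^4 · 27); the sign does not affect v_p). Step 3 — |x − y|_5 = 5^{-4} = 1/625.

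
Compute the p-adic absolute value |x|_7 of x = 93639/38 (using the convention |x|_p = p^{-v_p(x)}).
|93639/38|_7 = 1/2401

Step 1 — compute v_7(x) by factoring powers of 7 out of the numerator and denominator: v_7(93639/38) = 4. Step 2 — apply |x|_p = p^{-v_p(x)} = 7^{-4} = 1/2401.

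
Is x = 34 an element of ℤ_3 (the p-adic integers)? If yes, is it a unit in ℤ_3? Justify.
x ∈ ℤ_3^× (unit); v_3(x) = 0

ℤ_3 = {x ∈ ℚ_3 : v_3(x) ≥ 0} and ℤ_3^× = {x ∈ ℤ_3 : v_3(x) = 0}. Here v_3(34) = v_3(num) − v_3(den) = 0; compare against these criteria.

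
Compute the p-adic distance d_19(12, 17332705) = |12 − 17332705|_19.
d_19(12, 17332705) = 1/2476099

Step 1 — x − y = 12 − 17332705 = -17332693. Step 2 — v_19(-17332693) = 5 (factor: -17332693 = −(19^5 · 7); the sign does not affect v_p). Step 3 — |x − y|_19 = 19^{-5} = 1/2476099.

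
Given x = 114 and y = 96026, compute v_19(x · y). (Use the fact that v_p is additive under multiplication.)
v_19(10946964) = 4

v_p(x) = 1 (factor: 114 = 19^1 · 6); v_p(y) = 3 (factor: 96026 = 19^3 · 14). Additivity: v_p(xy) = v_p(x) + v_p(y) = 1 + 3 = 4. (Direct check: xy = 10946964 = 19^4 · (84).)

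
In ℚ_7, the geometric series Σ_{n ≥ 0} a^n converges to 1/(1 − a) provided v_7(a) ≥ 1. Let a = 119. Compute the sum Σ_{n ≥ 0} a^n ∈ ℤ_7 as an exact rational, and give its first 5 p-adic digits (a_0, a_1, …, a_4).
Σ a^n = 1/(1 − a) = -1/118;  first 5 digits = (1, 3, 4, 5, 4)

v_7(a) = 1 ≥ 1, so the series converges in ℤ_7 to 1/(1 − a) = 1/(1 − 119) = -1/118. Expand this rational in ℤ_7: compute digits iteratively via d_i = x_i mod 7, x_{i+1} = (x_i − d_i)/7. The first 5 digits are (1, 3, 4, 5, 4).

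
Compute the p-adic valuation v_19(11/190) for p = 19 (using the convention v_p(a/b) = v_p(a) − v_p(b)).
v_19(11/190) = -1

Factor powers of 19 from the numerator and denominator of the reduced fraction: 11 = 19^0 · 11 and 190 = 19^1 · 10. Apply v_p(a/b) = v_p(a) − v_p(b): v_19(11/190) = 0 − 1 = -1.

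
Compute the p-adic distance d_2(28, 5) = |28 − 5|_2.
d_2(28, 5) = 1

Step 1 — x − y = 28 − 5 = 23. Step 2 — v_2(23) = 0 (factor: 23 = (2^0 · 23); the sign does not affect v_p). Step 3 — |x − y|_2 = 2^{0} = 1.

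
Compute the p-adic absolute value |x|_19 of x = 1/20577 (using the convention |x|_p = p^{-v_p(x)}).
|1/20577|_19 = 6859

Step 1 — compute v_19(x) by factoring powers of 19 out of the numerator and denominator: v_19(1/20577) = -3. Step 2 — apply |x|_p = p^{-v_p(x)} = 19^{3} = 6859.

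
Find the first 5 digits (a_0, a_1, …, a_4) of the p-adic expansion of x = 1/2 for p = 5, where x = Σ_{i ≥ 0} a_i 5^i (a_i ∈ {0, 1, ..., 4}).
(a_0, …, a_4) = (3, 2, 2, 2, 2)

v_5(1/2) = 0 (numerator and denominator both coprime to 5), so x ∈ ℤ_5^×. Compute digits iteratively via a_i = x_i mod 5, x_{i+1} = (x_i − a_i)/5, with x_0 = x:
  x_0 = 1/2;  a_0 = 3;  x_1 = (x_0 − 3)/5 = -1/2
  x_1 = -1/2;  a_1 = 2;  x_2 = (x_1 − 2)/5 = -1/2
  x_2 = -1/2;  a_2 = 2;  x_3 = (x_2 − 2)/5 = -1/2
  x_3 = -1/2;  a_3 = 2;  x_4 = (x_3 − 2)/5 = -1/2
  x_4 = -1/2;  a_4 = 2;  x_5 = (x_4 − 2)/5 = -1/2
Digits: (3, 2, 2, 2, 2).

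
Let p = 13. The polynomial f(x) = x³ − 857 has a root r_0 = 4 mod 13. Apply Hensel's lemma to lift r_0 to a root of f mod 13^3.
r_2 = 1031 (mod 2197)

Hensel: r_{i+1} = r_i − f(r_i)/f′(r_i) mod 13^{i+2}, where f′(x) = 3x². Iterate:
  r_0 = 4 (mod 13)
  r_1 = 17 (mod 169)
  r_2 = 1031 (mod 2197)
Final: r = 1031 with f(r) ≡ 0 mod 13^3.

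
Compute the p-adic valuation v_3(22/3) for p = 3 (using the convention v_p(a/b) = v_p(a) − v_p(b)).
v_3(22/3) = -1

Factor powers of 3 from the numerator and denominator of the reduced fraction: 22 = 3^0 · 22 and 3 = 3^1 · 1. Apply v_p(a/b) = v_p(a) − v_p(b): v_3(22/3) = 0 − 1 = -1.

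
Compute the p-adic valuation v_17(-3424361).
v_17(-3424361) = 4

v_17(n) is the largest exponent k such that 17^k divides n. Factor out: -3424361 = -17^4 · 41. (Sign doesn't affect v_p.) So v_17(-3424361) = 4.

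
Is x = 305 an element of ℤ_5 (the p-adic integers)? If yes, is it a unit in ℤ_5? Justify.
x ∈ ℤ_5 but not a unit; v_5(x) = 1 > 0

ℤ_5 = {x ∈ ℚ_5 : v_5(x) ≥ 0} and ℤ_5^× = {x ∈ ℤ_5 : v_5(x) = 0}. Here v_5(305) = v_5(num) − v_5(den) = 1; compare against these criteria.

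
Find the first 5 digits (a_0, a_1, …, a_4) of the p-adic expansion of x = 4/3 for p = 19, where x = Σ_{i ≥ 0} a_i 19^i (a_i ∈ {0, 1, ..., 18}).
(a_0, …, a_4) = (14, 12, 12, 12, 12)

v_19(4/3) = 0 (numerator and denominator both coprime to 19), so x ∈ ℤ_19^×. Compute digits iteratively via a_i = x_i mod 19, x_{i+1} = (x_i − a_i)/19, with x_0 = x:
  x_0 = 4/3;  a_0 = 14;  x_1 = (x_0 − 14)/19 = -2/3
  x_1 = -2/3;  a_1 = 12;  x_2 = (x_1 − 12)/19 = -2/3
  x_2 = -2/3;  a_2 = 12;  x_3 = (x_2 − 12)/19 = -2/3
  x_3 = -2/3;  a_3 = 12;  x_4 = (x_3 − 12)/19 = -2/3
  x_4 = -2/3;  a_4 = 12;  x_5 = (x_4 − 12)/19 = -2/3
Digits: (14, 12, 12, 12, 12).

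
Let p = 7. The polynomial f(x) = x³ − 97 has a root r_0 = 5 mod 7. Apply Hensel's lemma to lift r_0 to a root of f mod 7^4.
r_3 = 2028 (mod 2401)

Hensel: r_{i+1} = r_i − f(r_i)/f′(r_i) mod 7^{i+2}, where f′(x) = 3x². Iterate:
  r_0 = 5 (mod 7)
  r_1 = 19 (mod 49)
  r_2 = 313 (mod 343)
  r_3 = 2028 (mod 2401)
Final: r = 2028 with f(r) ≡ 0 mod 7^4.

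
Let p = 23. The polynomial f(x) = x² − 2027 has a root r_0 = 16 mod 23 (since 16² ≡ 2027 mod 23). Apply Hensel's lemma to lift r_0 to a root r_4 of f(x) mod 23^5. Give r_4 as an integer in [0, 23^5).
r_4 = 3235518 (mod 6436343)

Hensel's recurrence: r_{i+1} = r_i − f(r_i)·(f′(r_i))^{-1} mod 23^{i+2}, with f′(x) = 2x. Iterate:
  r_0 = 16 (mod 23)
  r_1 = 154 (mod 529)
  r_2 = 11263 (mod 12167)
  r_3 = 157267 (mod 279841)
  r_4 = 3235518 (mod 6436343)
Final: r_4 = 3235518, and one checks f(r_4) ≡ 0 mod 23^5.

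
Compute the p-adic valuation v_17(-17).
v_17(-17) = 1

v_17(n) is the largest exponent k such that 17^k divides n. Factor out: -17 = -17^1 · 1. (Sign doesn't affect v_p.) So v_17(-17) = 1.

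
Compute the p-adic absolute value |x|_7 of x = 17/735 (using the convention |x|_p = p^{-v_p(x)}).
|17/735|_7 = 49

Step 1 — compute v_7(x) by factoring powers of 7 out of the numerator and denominator: v_7(17/735) = -2. Step 2 — apply |x|_p = p^{-v_p(x)} = 7^{2} = 49.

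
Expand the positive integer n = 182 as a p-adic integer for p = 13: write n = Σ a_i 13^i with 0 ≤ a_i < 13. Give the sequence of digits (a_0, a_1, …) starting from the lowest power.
(a_0, a_1, …) = (0, 1, 1)

Repeated division by 13 gives the digits low-to-high: 182 = 1·13^1 + 1·13^2. Digit sequence: (0, 1, 1).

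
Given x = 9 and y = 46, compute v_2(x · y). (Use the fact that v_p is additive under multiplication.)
v_2(414) = 1

v_p(x) = 0 (factor: 9 = 2^0 · 9); v_p(y) = 1 (factor: 46 = 2^1 · 23). Additivity: v_p(xy) = v_p(x) + v_p(y) = 0 + 1 = 1. (Direct check: xy = 414 = 2^1 · (207).)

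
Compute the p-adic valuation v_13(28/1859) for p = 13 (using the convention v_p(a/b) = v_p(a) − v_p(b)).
v_13(28/1859) = -2

Factor powers of 13 from the numerator and denominator of the reduced fraction: 28 = 13^0 · 28 and 1859 = 13^2 · 11. Apply v_p(a/b) = v_p(a) − v_p(b): v_13(28/1859) = 0 − 2 = -2.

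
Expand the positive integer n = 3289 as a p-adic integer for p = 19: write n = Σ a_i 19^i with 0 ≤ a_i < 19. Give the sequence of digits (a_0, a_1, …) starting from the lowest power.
(a_0, a_1, …) = (2, 2, 9)

Repeated division by 19 gives the digits low-to-high: 3289 = 2 + 2·19^1 + 9·19^2. Digit sequence: (2, 2, 9).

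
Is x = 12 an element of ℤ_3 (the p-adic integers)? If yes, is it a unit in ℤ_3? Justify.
x ∈ ℤ_3 but not a unit; v_3(x) = 1 > 0

ℤ_3 = {x ∈ ℚ_3 : v_3(x) ≥ 0} and ℤ_3^× = {x ∈ ℤ_3 : v_3(x) = 0}. Here v_3(12) = v_3(num) − v_3(den) = 1; compare against these criteria.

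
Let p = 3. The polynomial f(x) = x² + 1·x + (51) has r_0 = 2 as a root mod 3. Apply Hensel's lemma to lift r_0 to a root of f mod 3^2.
r_1 = 5 (mod 9)

Hensel: r_{i+1} = r_i − f(r_i)·(f′(r_i))^{-1} mod 3^{i+2}, f′(x) = 2x + 1. Iterate:
  r_0 = 2 (mod 3)
  r_1 = 5 (mod 9)
Final: r = 5 satisfies f(r) ≡ 0 mod 3^2.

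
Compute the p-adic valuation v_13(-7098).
v_13(-7098) = 2

v_13(n) is the largest exponent k such that 13^k divides n. Factor out: -7098 = -13^2 · 42. (Sign doesn't affect v_p.) So v_13(-7098) = 2.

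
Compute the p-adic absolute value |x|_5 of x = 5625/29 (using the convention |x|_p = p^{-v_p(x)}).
|5625/29|_5 = 1/625

Step 1 — compute v_5(x) by factoring powers of 5 out of the numerator and denominator: v_5(5625/29) = 4. Step 2 — apply |x|_p = p^{-v_p(x)} = 5^{-4} = 1/625.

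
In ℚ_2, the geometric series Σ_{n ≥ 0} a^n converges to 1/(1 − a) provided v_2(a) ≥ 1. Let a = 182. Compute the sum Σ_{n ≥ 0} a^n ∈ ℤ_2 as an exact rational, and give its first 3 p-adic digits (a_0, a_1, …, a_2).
Σ a^n = 1/(1 − a) = -1/181;  first 3 digits = (1, 1, 0)

v_2(a) = 1 ≥ 1, so the series converges in ℤ_2 to 1/(1 − a) = 1/(1 − 182) = -1/181. Expand this rational in ℤ_2: compute digits iteratively via d_i = x_i mod 2, x_{i+1} = (x_i − d_i)/2. The first 3 digits are (1, 1, 0).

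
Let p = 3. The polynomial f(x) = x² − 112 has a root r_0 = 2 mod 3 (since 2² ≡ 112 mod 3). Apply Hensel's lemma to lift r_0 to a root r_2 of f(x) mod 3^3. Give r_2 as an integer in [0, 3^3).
r_2 = 2 (mod 27)

Hensel's recurrence: r_{i+1} = r_i − f(r_i)·(f′(r_i))^{-1} mod 3^{i+2}, with f′(x) = 2x. Iterate:
  r_0 = 2 (mod 3)
  r_1 = 2 (mod 9)
  r_2 = 2 (mod 27)
Final: r_2 = 2, and one checks f(r_2) ≡ 0 mod 3^3.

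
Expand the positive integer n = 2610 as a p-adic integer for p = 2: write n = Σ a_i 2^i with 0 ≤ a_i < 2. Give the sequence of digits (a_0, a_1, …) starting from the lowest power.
(a_0, a_1, …) = (0, 1, 0, 0, 1, 1, 0, 0, 0, 1, 0, 1)

Repeated division by 2 gives the digits low-to-high: 2610 = 1·2^1 + 1·2^4 + 1·2^5 + 1·2^9 + 1·2^11. Digit sequence: (0, 1, 0, 0, 1, 1, 0, 0, 0, 1, 0, 1).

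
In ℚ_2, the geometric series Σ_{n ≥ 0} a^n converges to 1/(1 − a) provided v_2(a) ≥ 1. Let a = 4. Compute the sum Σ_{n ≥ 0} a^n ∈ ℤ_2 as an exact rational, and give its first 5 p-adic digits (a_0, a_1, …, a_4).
Σ a^n = 1/(1 − a) = -1/3;  first 5 digits = (1, 0, 1, 0, 1)

v_2(a) = 2 ≥ 1, so the series converges in ℤ_2 to 1/(1 − a) = 1/(1 − 4) = -1/3. Expand this rational in ℤ_2: compute digits iteratively via d_i = x_i mod 2, x_{i+1} = (x_i − d_i)/2. The first 5 digits are (1, 0, 1, 0, 1).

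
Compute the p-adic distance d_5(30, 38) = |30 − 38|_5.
d_5(30, 38) = 1

Step 1 — x − y = 30 − 38 = -8. Step 2 — v_5(-8) = 0 (factor: -8 = −(5^0 · 8); the sign does not affect v_p). Step 3 — |x − y|_5 = 5^{0} = 1.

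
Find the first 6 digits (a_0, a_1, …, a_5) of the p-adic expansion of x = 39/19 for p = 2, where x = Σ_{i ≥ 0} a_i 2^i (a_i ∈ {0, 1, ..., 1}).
(a_0, …, a_5) = (1, 0, 1, 1, 1, 0)

v_2(39/19) = 0 (numerator and denominator both coprime to 2), so x ∈ ℤ_2^×. Compute digits iteratively via a_i = x_i mod 2, x_{i+1} = (x_i − a_i)/2, with x_0 = x:
  x_0 = 39/19;  a_0 = 1;  x_1 = (x_0 − 1)/2 = 10/19
  x_1 = 10/19;  a_1 = 0;  x_2 = (x_1 − 0)/2 = 5/19
  x_2 = 5/19;  a_2 = 1;  x_3 = (x_2 − 1)/2 = -7/19
  x_3 = -7/19;  a_3 = 1;  x_4 = (x_3 − 1)/2 = -13/19
  x_4 = -13/19;  a_4 = 1;  x_5 = (x_4 − 1)/2 = -16/19
  x_5 = -16/19;  a_5 = 0;  x_6 = (x_5 − 0)/2 = -8/19
Digits: (1, 0, 1, 1, 1, 0).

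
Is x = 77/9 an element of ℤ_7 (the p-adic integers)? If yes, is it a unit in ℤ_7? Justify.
x ∈ ℤ_7 but not a unit; v_7(x) = 1 > 0

ℤ_7 = {x ∈ ℚ_7 : v_7(x) ≥ 0} and ℤ_7^× = {x ∈ ℤ_7 : v_7(x) = 0}. Here v_7(77/9) = v_7(num) − v_7(den) = 1; compare against these criteria.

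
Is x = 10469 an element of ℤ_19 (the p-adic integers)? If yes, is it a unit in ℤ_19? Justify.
x ∈ ℤ_19 but not a unit; v_19(x) = 2 > 0

ℤ_19 = {x ∈ ℚ_19 : v_19(x) ≥ 0} and ℤ_19^× = {x ∈ ℤ_19 : v_19(x) = 0}. Here v_19(10469) = v_19(num) − v_19(den) = 2; compare against these criteria.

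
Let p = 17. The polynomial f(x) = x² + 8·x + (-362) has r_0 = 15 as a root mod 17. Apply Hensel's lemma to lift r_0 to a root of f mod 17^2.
r_1 = 236 (mod 289)

Hensel: r_{i+1} = r_i − f(r_i)·(f′(r_i))^{-1} mod 17^{i+2}, f′(x) = 2x + 8. Iterate:
  r_0 = 15 (mod 17)
  r_1 = 236 (mod 289)
Final: r = 236 satisfies f(r) ≡ 0 mod 17^2.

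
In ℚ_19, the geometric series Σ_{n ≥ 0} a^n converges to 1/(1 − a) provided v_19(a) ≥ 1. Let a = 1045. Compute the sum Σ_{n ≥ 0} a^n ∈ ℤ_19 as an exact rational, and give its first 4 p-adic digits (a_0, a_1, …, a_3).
Σ a^n = 1/(1 − a) = -1/1044;  first 4 digits = (1, 17, 6, 18)

v_19(a) = 1 ≥ 1, so the series converges in ℤ_19 to 1/(1 − a) = 1/(1 − 1045) = -1/1044. Expand this rational in ℤ_19: compute digits iteratively via d_i = x_i mod 19, x_{i+1} = (x_i − d_i)/19. The first 4 digits are (1, 17, 6, 18).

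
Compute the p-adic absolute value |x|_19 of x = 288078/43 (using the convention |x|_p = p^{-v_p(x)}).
|288078/43|_19 = 1/6859

Step 1 — compute v_19(x) by factoring powers of 19 out of the numerator and denominator: v_19(288078/43) = 3. Step 2 — apply |x|_p = p^{-v_p(x)} = 19^{-3} = 1/6859.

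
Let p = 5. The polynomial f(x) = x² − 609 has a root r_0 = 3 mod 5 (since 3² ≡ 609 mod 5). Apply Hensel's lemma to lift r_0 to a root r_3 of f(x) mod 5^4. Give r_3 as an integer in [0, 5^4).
r_3 = 103 (mod 625)

Hensel's recurrence: r_{i+1} = r_i − f(r_i)·(f′(r_i))^{-1} mod 5^{i+2}, with f′(x) = 2x. Iterate:
  r_0 = 3 (mod 5)
  r_1 = 3 (mod 25)
  r_2 = 103 (mod 125)
  r_3 = 103 (mod 625)
Final: r_3 = 103, and one checks f(r_3) ≡ 0 mod 5^4.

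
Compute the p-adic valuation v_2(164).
v_2(164) = 2

v_2(n) is the largest exponent k such that 2^k divides n. Factor out: 164 = 2^2 · 41. (Sign doesn't affect v_p.) So v_2(164) = 2.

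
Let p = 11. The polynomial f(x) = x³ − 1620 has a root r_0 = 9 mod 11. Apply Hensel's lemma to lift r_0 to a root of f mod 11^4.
r_3 = 5861 (mod 14641)

Hensel: r_{i+1} = r_i − f(r_i)/f′(r_i) mod 11^{i+2}, where f′(x) = 3x². Iterate:
  r_0 = 9 (mod 11)
  r_1 = 53 (mod 121)
  r_2 = 537 (mod 1331)
  r_3 = 5861 (mod 14641)
Final: r = 5861 with f(r) ≡ 0 mod 11^4.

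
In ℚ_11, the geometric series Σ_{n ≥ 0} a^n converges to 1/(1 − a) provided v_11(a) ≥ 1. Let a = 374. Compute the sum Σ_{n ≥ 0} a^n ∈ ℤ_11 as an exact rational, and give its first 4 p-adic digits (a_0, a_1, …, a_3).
Σ a^n = 1/(1 − a) = -1/373;  first 4 digits = (1, 1, 4, 7)

v_11(a) = 1 ≥ 1, so the series converges in ℤ_11 to 1/(1 − a) = 1/(1 − 374) = -1/373. Expand this rational in ℤ_11: compute digits iteratively via d_i = x_i mod 11, x_{i+1} = (x_i − d_i)/11. The first 4 digits are (1, 1, 4, 7).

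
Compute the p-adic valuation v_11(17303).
v_11(17303) = 3

v_11(n) is the largest exponent k such that 11^k divides n. Factor out: 17303 = 11^3 · 13. (Sign doesn't affect v_p.) So v_11(17303) = 3.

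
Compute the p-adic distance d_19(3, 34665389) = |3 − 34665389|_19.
d_19(3, 34665389) = 1/2476099

Step 1 — x − y = 3 − 34665389 = -34665386. Step 2 — v_19(-34665386) = 5 (factor: -34665386 = −(19^5 · 14); the sign does not affect v_p). Step 3 — |x − y|_19 = 19^{-5} = 1/2476099.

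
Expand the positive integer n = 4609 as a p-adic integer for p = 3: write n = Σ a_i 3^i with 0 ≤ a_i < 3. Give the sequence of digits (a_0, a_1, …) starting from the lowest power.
(a_0, a_1, …) = (1, 0, 2, 2, 2, 0, 0, 2)

Repeated division by 3 gives the digits low-to-high: 4609 = 1 + 2·3^2 + 2·3^3 + 2·3^4 + 2·3^7. Digit sequence: (1, 0, 2, 2, 2, 0, 0, 2).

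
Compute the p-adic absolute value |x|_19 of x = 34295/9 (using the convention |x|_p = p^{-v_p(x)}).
|34295/9|_19 = 1/6859

Step 1 — compute v_19(x) by factoring powers of 19 out of the numerator and denominator: v_19(34295/9) = 3. Step 2 — apply |x|_p = p^{-v_p(x)} = 19^{-3} = 1/6859.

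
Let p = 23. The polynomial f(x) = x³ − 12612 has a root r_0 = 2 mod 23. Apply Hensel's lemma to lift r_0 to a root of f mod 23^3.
r_2 = 347 (mod 12167)

Hensel: r_{i+1} = r_i − f(r_i)/f′(r_i) mod 23^{i+2}, where f′(x) = 3x². Iterate:
  r_0 = 2 (mod 23)
  r_1 = 347 (mod 529)
  r_2 = 347 (mod 12167)
Final: r = 347 with f(r) ≡ 0 mod 23^3.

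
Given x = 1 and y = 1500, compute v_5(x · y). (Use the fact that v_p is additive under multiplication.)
v_5(1500) = 3

v_p(x) = 0 (factor: 1 = 5^0 · 1); v_p(y) = 3 (factor: 1500 = 5^3 · 12). Additivity: v_p(xy) = v_p(x) + v_p(y) = 0 + 3 = 3. (Direct check: xy = 1500 = 5^3 · (12).)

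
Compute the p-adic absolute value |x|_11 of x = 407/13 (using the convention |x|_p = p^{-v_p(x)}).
|407/13|_11 = 1/11

Step 1 — compute v_11(x) by factoring powers of 11 out of the numerator and denominator: v_11(407/13) = 1. Step 2 — apply |x|_p = p^{-v_p(x)} = 11^{-1} = 1/11.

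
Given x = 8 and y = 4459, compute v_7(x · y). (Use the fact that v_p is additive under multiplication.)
v_7(35672) = 3

v_p(x) = 0 (factor: 8 = 7^0 · 8); v_p(y) = 3 (factor: 4459 = 7^3 · 13). Additivity: v_p(xy) = v_p(x) + v_p(y) = 0 + 3 = 3. (Direct check: xy = 35672 = 7^3 · (104).)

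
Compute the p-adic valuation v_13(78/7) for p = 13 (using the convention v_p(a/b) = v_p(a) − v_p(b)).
v_13(78/7) = 1

Factor powers of 13 from the numerator and denominator of the reduced fraction: 78 = 13^1 · 6 and 7 = 13^0 · 7. Apply v_p(a/b) = v_p(a) − v_p(b): v_13(78/7) = 1 − 0 = 1.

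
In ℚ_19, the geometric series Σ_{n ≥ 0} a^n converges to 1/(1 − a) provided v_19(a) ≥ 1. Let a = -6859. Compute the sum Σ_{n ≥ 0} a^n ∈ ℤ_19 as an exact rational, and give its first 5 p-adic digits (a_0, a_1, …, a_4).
Σ a^n = 1/(1 − a) = 1/6860;  first 5 digits = (1, 0, 0, 18, 18)

v_19(a) = 3 ≥ 1, so the series converges in ℤ_19 to 1/(1 − a) = 1/(1 − (-6859)) = 1/6860. Expand this rational in ℤ_19: compute digits iteratively via d_i = x_i mod 19, x_{i+1} = (x_i − d_i)/19. The first 5 digits are (1, 0, 0, 18, 18).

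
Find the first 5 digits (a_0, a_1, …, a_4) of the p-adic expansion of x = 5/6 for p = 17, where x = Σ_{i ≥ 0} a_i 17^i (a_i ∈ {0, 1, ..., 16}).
(a_0, …, a_4) = (15, 2, 14, 2, 14)

v_17(5/6) = 0 (numerator and denominator both coprime to 17), so x ∈ ℤ_17^×. Compute digits iteratively via a_i = x_i mod 17, x_{i+1} = (x_i − a_i)/17, with x_0 = x:
  x_0 = 5/6;  a_0 = 15;  x_1 = (x_0 − 15)/17 = -5/6
  x_1 = -5/6;  a_1 = 2;  x_2 = (x_1 − 2)/17 = -1/6
  x_2 = -1/6;  a_2 = 14;  x_3 = (x_2 − 14)/17 = -5/6
  x_3 = -5/6;  a_3 = 2;  x_4 = (x_3 − 2)/17 = -1/6
  x_4 = -1/6;  a_4 = 14;  x_5 = (x_4 − 14)/17 = -5/6
Digits: (15, 2, 14, 2, 14).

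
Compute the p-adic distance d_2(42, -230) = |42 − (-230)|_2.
d_2(42, -230) = 1/16

Step 1 — x − y = 42 − (-230) = 272. Step 2 — v_2(272) = 4 (factor: 272 = (2^4 · 17); the sign does not affect v_p). Step 3 — |x − y|_2 = 2^{-4} = 1/16.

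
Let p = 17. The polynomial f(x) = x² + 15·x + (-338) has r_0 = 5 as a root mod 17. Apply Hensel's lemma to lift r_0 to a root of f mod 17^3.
r_2 = 974 (mod 4913)

Hensel: r_{i+1} = r_i − f(r_i)·(f′(r_i))^{-1} mod 17^{i+2}, f′(x) = 2x + 15. Iterate:
  r_0 = 5 (mod 17)
  r_1 = 107 (mod 289)
  r_2 = 974 (mod 4913)
Final: r = 974 satisfies f(r) ≡ 0 mod 17^3.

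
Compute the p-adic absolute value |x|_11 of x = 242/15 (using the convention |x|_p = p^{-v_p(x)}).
|242/15|_11 = 1/121

Step 1 — compute v_11(x) by factoring powers of 11 out of the numerator and denominator: v_11(242/15) = 2. Step 2 — apply |x|_p = p^{-v_p(x)} = 11^{-2} = 1/121.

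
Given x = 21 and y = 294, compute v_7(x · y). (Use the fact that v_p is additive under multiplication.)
v_7(6174) = 3

v_p(x) = 1 (factor: 21 = 7^1 · 3); v_p(y) = 2 (factor: 294 = 7^2 · 6). Additivity: v_p(xy) = v_p(x) + v_p(y) = 1 + 2 = 3. (Direct check: xy = 6174 = 7^3 · (18).)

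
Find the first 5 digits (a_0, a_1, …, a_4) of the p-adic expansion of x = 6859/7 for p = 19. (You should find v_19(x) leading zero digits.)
(a_0, …, a_4) = (0, 0, 0, 11, 13)

v_19(6859/7) = 3, so a_0 = ... = a_2 = 0. Factor out: x = 19^3 · u with u = 1/7 a unit in ℤ_19. Expand u iteratively via a_{v+i} = u_i mod 19, u_{i+1} = (u_i − a_{v+i})/19:
  u_0 = 1/7;  a_3 = 11;  u_1 = (u_0 − 11)/19 = -4/7
  u_1 = -4/7;  a_4 = 13;  u_2 = (u_1 − 13)/19 = -5/7
Digits: (0, 0, 0, 11, 13).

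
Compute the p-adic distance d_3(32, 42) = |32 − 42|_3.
d_3(32, 42) = 1

Step 1 — x − y = 32 − 42 = -10. Step 2 — v_3(-10) = 0 (factor: -10 = −(3^0 · 10); the sign does not affect v_p). Step 3 — |x − y|_3 = 3^{0} = 1.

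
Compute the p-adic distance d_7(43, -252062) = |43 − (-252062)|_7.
d_7(43, -252062) = 1/16807

Step 1 — x − y = 43 − (-252062) = 252105. Step 2 — v_7(252105) = 5 (factor: 252105 = (7^5 · 15); the sign does not affect v_p). Step 3 — |x − y|_7 = 7^{-5} = 1/16807.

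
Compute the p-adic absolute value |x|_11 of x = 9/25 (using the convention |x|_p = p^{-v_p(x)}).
|9/25|_11 = 1

Step 1 — compute v_11(x) by factoring powers of 11 out of the numerator and denominator: v_11(9/25) = 0. Step 2 — apply |x|_p = p^{-v_p(x)} = 11^{0} = 1.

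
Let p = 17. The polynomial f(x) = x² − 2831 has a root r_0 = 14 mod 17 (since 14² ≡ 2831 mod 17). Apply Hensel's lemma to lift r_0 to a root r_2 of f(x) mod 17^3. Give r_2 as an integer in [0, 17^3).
r_2 = 4825 (mod 4913)

Hensel's recurrence: r_{i+1} = r_i − f(r_i)·(f′(r_i))^{-1} mod 17^{i+2}, with f′(x) = 2x. Iterate:
  r_0 = 14 (mod 17)
  r_1 = 201 (mod 289)
  r_2 = 4825 (mod 4913)
Final: r_2 = 4825, and one checks f(r_2) ≡ 0 mod 17^3.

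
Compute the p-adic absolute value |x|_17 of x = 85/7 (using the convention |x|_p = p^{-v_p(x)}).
|85/7|_17 = 1/17

Step 1 — compute v_17(x) by factoring powers of 17 out of the numerator and denominator: v_17(85/7) = 1. Step 2 — apply |x|_p = p^{-v_p(x)} = 17^{-1} = 1/17.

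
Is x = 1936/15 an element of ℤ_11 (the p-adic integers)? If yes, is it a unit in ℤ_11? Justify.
x ∈ ℤ_11 but not a unit; v_11(x) = 2 > 0

ℤ_11 = {x ∈ ℚ_11 : v_11(x) ≥ 0} and ℤ_11^× = {x ∈ ℤ_11 : v_11(x) = 0}. Here v_11(1936/15) = v_11(num) − v_11(den) = 2; compare against these criteria.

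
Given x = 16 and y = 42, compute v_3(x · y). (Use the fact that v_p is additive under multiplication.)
v_3(672) = 1

v_p(x) = 0 (factor: 16 = 3^0 · 16); v_p(y) = 1 (factor: 42 = 3^1 · 14). Additivity: v_p(xy) = v_p(x) + v_p(y) = 0 + 1 = 1. (Direct check: xy = 672 = 3^1 · (224).)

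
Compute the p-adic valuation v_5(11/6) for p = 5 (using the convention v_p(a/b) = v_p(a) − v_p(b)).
v_5(11/6) = 0

Factor powers of 5 from the numerator and denominator of the reduced fraction: 11 = 5^0 · 11 and 6 = 5^0 · 6. Apply v_p(a/b) = v_p(a) − v_p(b): v_5(11/6) = 0 − 0 = 0.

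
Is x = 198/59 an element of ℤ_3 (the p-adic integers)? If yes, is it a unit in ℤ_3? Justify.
x ∈ ℤ_3 but not a unit; v_3(x) = 2 > 0

ℤ_3 = {x ∈ ℚ_3 : v_3(x) ≥ 0} and ℤ_3^× = {x ∈ ℤ_3 : v_3(x) = 0}. Here v_3(198/59) = v_3(num) − v_3(den) = 2; compare against these criteria.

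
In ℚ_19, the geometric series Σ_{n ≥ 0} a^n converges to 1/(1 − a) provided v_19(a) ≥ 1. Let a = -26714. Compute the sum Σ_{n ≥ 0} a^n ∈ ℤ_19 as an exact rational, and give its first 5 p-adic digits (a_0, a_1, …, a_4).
Σ a^n = 1/(1 − a) = 1/26715;  first 5 digits = (1, 0, 2, 15, 3)

v_19(a) = 2 ≥ 1, so the series converges in ℤ_19 to 1/(1 − a) = 1/(1 − (-26714)) = 1/26715. Expand this rational in ℤ_19: compute digits iteratively via d_i = x_i mod 19, x_{i+1} = (x_i − d_i)/19. The first 5 digits are (1, 0, 2, 15, 3).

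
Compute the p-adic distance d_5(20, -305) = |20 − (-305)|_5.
d_5(20, -305) = 1/25

Step 1 — x − y = 20 − (-305) = 325. Step 2 — v_5(325) = 2 (factor: 325 = (5^2 · 13); the sign does not affect v_p). Step 3 — |x − y|_5 = 5^{-2} = 1/25.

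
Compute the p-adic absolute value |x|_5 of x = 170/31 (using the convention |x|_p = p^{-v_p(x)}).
|170/31|_5 = 1/5

Step 1 — compute v_5(x) by factoring powers of 5 out of the numerator and denominator: v_5(170/31) = 1. Step 2 — apply |x|_p = p^{-v_p(x)} = 5^{-1} = 1/5.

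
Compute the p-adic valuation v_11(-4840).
v_11(-4840) = 2

v_11(n) is the largest exponent k such that 11^k divides n. Factor out: -4840 = -11^2 · 40. (Sign doesn't affect v_p.) So v_11(-4840) = 2.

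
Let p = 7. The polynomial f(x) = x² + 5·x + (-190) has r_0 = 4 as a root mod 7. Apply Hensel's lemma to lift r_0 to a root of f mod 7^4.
r_3 = 2202 (mod 2401)

Hensel: r_{i+1} = r_i − f(r_i)·(f′(r_i))^{-1} mod 7^{i+2}, f′(x) = 2x + 5. Iterate:
  r_0 = 4 (mod 7)
  r_1 = 46 (mod 49)
  r_2 = 144 (mod 343)
  r_3 = 2202 (mod 2401)
Final: r = 2202 satisfies f(r) ≡ 0 mod 7^4.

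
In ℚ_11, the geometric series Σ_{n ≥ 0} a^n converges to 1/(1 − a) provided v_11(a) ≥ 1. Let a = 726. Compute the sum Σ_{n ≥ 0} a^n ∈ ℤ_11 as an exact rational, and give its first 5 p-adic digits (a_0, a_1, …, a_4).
Σ a^n = 1/(1 − a) = -1/725;  first 5 digits = (1, 0, 6, 0, 3)

v_11(a) = 2 ≥ 1, so the series converges in ℤ_11 to 1/(1 − a) = 1/(1 − 726) = -1/725. Expand this rational in ℤ_11: compute digits iteratively via d_i = x_i mod 11, x_{i+1} = (x_i − d_i)/11. The first 5 digits are (1, 0, 6, 0, 3).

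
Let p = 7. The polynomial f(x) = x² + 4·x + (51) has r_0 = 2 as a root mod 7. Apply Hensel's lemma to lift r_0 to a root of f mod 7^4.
r_3 = 1556 (mod 2401)

Hensel: r_{i+1} = r_i − f(r_i)·(f′(r_i))^{-1} mod 7^{i+2}, f′(x) = 2x + 4. Iterate:
  r_0 = 2 (mod 7)
  r_1 = 37 (mod 49)
  r_2 = 184 (mod 343)
  r_3 = 1556 (mod 2401)
Final: r = 1556 satisfies f(r) ≡ 0 mod 7^4.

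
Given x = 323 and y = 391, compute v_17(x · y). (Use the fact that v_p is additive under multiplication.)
v_17(126293) = 2

v_p(x) = 1 (factor: 323 = 17^1 · 19); v_p(y) = 1 (factor: 391 = 17^1 · 23). Additivity: v_p(xy) = v_p(x) + v_p(y) = 1 + 1 = 2. (Direct check: xy = 126293 = 17^2 · (437).)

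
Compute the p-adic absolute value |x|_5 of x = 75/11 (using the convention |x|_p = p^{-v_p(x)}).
|75/11|_5 = 1/25

Step 1 — compute v_5(x) by factoring powers of 5 out of the numerator and denominator: v_5(75/11) = 2. Step 2 — apply |x|_p = p^{-v_p(x)} = 5^{-2} = 1/25.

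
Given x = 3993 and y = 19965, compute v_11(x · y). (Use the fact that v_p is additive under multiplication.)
v_11(79720245) = 6

v_p(x) = 3 (factor: 3993 = 11^3 · 3); v_p(y) = 3 (factor: 19965 = 11^3 · 15). Additivity: v_p(xy) = v_p(x) + v_p(y) = 3 + 3 = 6. (Direct check: xy = 79720245 = 11^6 · (45).)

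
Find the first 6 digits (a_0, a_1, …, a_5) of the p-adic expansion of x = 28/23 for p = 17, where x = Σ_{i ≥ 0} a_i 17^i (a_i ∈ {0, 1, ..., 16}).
(a_0, …, a_5) = (16, 8, 15, 5, 10, 9)

v_17(28/23) = 0 (numerator and denominator both coprime to 17), so x ∈ ℤ_17^×. Compute digits iteratively via a_i = x_i mod 17, x_{i+1} = (x_i − a_i)/17, with x_0 = x:
  x_0 = 28/23;  a_0 = 16;  x_1 = (x_0 − 16)/17 = -20/23
  x_1 = -20/23;  a_1 = 8;  x_2 = (x_1 − 8)/17 = -12/23
  x_2 = -12/23;  a_2 = 15;  x_3 = (x_2 − 15)/17 = -21/23
  x_3 = -21/23;  a_3 = 5;  x_4 = (x_3 − 5)/17 = -8/23
  x_4 = -8/23;  a_4 = 10;  x_5 = (x_4 − 10)/17 = -14/23
  x_5 = -14/23;  a_5 = 9;  x_6 = (x_5 − 9)/17 = -13/23
Digits: (16, 8, 15, 5, 10, 9).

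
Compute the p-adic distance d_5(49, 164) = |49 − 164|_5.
d_5(49, 164) = 1/5

Step 1 — x − y = 49 − 164 = -115. Step 2 — v_5(-115) = 1 (factor: -115 = −(5^1 · 23); the sign does not affect v_p). Step 3 — |x − y|_5 = 5^{-1} = 1/5.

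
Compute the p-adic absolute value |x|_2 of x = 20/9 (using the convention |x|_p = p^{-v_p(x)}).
|20/9|_2 = 1/4

Step 1 — compute v_2(x) by factoring powers of 2 out of the numerator and denominator: v_2(20/9) = 2. Step 2 — apply |x|_p = p^{-v_p(x)} = 2^{-2} = 1/4.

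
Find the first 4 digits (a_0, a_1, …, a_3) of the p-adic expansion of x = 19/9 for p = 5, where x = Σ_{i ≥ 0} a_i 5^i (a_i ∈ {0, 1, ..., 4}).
(a_0, …, a_3) = (1, 3, 0, 1)

v_5(19/9) = 0 (numerator and denominator both coprime to 5), so x ∈ ℤ_5^×. Compute digits iteratively via a_i = x_i mod 5, x_{i+1} = (x_i − a_i)/5, with x_0 = x:
  x_0 = 19/9;  a_0 = 1;  x_1 = (x_0 − 1)/5 = 2/9
  x_1 = 2/9;  a_1 = 3;  x_2 = (x_1 − 3)/5 = -5/9
  x_2 = -5/9;  a_2 = 0;  x_3 = (x_2 − 0)/5 = -1/9
  x_3 = -1/9;  a_3 = 1;  x_4 = (x_3 − 1)/5 = -2/9
Digits: (1, 3, 0, 1).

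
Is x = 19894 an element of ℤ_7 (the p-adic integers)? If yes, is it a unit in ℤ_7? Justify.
x ∈ ℤ_7 but not a unit; v_7(x) = 3 > 0

ℤ_7 = {x ∈ ℚ_7 : v_7(x) ≥ 0} and ℤ_7^× = {x ∈ ℤ_7 : v_7(x) = 0}. Here v_7(19894) = v_7(num) − v_7(den) = 3; compare against these criteria.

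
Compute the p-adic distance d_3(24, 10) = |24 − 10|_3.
d_3(24, 10) = 1

Step 1 — x − y = 24 − 10 = 14. Step 2 — v_3(14) = 0 (factor: 14 = (3^0 · 14); the sign does not affect v_p). Step 3 — |x − y|_3 = 3^{0} = 1.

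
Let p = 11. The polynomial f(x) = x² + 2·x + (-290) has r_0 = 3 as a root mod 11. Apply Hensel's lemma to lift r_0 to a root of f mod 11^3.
r_2 = 355 (mod 1331)

Hensel: r_{i+1} = r_i − f(r_i)·(f′(r_i))^{-1} mod 11^{i+2}, f′(x) = 2x + 2. Iterate:
  r_0 = 3 (mod 11)
  r_1 = 113 (mod 121)
  r_2 = 355 (mod 1331)
Final: r = 355 satisfies f(r) ≡ 0 mod 11^3.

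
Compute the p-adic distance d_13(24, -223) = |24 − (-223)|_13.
d_13(24, -223) = 1/13

Step 1 — x − y = 24 − (-223) = 247. Step 2 — v_13(247) = 1 (factor: 247 = (13^1 · 19); the sign does not affect v_p). Step 3 — |x − y|_13 = 13^{-1} = 1/13.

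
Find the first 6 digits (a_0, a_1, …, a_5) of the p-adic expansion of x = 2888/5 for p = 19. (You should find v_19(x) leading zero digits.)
(a_0, …, a_5) = (0, 0, 13, 7, 11, 7)

v_19(2888/5) = 2, so a_0 = ... = a_1 = 0. Factor out: x = 19^2 · u with u = 8/5 a unit in ℤ_19. Expand u iteratively via a_{v+i} = u_i mod 19, u_{i+1} = (u_i − a_{v+i})/19:
  u_0 = 8/5;  a_2 = 13;  u_1 = (u_0 − 13)/19 = -3/5
  u_1 = -3/5;  a_3 = 7;  u_2 = (u_1 − 7)/19 = -2/5
  u_2 = -2/5;  a_4 = 11;  u_3 = (u_2 − 11)/19 = -3/5
  u_3 = -3/5;  a_5 = 7;  u_4 = (u_3 − 7)/19 = -2/5
Digits: (0, 0, 13, 7, 11, 7).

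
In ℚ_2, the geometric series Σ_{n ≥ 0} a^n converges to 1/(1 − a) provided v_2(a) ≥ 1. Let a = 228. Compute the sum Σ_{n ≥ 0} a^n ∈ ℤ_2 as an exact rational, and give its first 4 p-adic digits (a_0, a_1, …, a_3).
Σ a^n = 1/(1 − a) = -1/227;  first 4 digits = (1, 0, 1, 0)

v_2(a) = 2 ≥ 1, so the series converges in ℤ_2 to 1/(1 − a) = 1/(1 − 228) = -1/227. Expand this rational in ℤ_2: compute digits iteratively via d_i = x_i mod 2, x_{i+1} = (x_i − d_i)/2. The first 4 digits are (1, 0, 1, 0).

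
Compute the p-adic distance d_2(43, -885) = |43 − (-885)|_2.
d_2(43, -885) = 1/32

Step 1 — x − y = 43 − (-885) = 928. Step 2 — v_2(928) = 5 (factor: 928 = (2^5 · 29); the sign does not affect v_p). Step 3 — |x − y|_2 = 2^{-5} = 1/32.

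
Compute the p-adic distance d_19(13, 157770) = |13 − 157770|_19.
d_19(13, 157770) = 1/6859

Step 1 — x − y = 13 − 157770 = -157757. Step 2 — v_19(-157757) = 3 (factor: -157757 = −(19^3 · 23); the sign does not affect v_p). Step 3 — |x − y|_19 = 19^{-3} = 1/6859.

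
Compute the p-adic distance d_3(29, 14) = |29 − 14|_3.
d_3(29, 14) = 1/3

Step 1 — x − y = 29 − 14 = 15. Step 2 — v_3(15) = 1 (factor: 15 = (3^1 · 5); the sign does not affect v_p). Step 3 — |x − y|_3 = 3^{-1} = 1/3.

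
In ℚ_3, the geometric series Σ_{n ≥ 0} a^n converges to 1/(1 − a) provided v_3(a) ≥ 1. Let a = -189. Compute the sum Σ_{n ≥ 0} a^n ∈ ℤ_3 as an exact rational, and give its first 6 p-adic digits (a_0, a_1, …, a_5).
Σ a^n = 1/(1 − a) = 1/190;  first 6 digits = (1, 0, 0, 2, 0, 2)

v_3(a) = 3 ≥ 1, so the series converges in ℤ_3 to 1/(1 − a) = 1/(1 − (-189)) = 1/190. Expand this rational in ℤ_3: compute digits iteratively via d_i = x_i mod 3, x_{i+1} = (x_i − d_i)/3. The first 6 digits are (1, 0, 0, 2, 0, 2).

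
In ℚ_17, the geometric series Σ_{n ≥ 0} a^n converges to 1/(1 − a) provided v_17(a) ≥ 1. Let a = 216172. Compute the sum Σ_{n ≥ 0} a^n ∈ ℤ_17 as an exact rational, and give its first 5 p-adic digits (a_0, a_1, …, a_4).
Σ a^n = 1/(1 − a) = -1/216171;  first 5 digits = (1, 0, 0, 10, 2)

v_17(a) = 3 ≥ 1, so the series converges in ℤ_17 to 1/(1 − a) = 1/(1 − 216172) = -1/216171. Expand this rational in ℤ_17: compute digits iteratively via d_i = x_i mod 17, x_{i+1} = (x_i − d_i)/17. The first 5 digits are (1, 0, 0, 10, 2).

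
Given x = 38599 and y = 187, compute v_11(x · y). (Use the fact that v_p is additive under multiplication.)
v_11(7218013) = 4

v_p(x) = 3 (factor: 38599 = 11^3 · 29); v_p(y) = 1 (factor: 187 = 11^1 · 17). Additivity: v_p(xy) = v_p(x) + v_p(y) = 3 + 1 = 4. (Direct check: xy = 7218013 = 11^4 · (493).)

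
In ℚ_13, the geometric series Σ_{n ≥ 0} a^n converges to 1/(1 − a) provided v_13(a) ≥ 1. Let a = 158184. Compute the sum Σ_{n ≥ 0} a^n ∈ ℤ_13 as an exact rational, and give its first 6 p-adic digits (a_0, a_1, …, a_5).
Σ a^n = 1/(1 − a) = -1/158183;  first 6 digits = (1, 0, 0, 7, 5, 0)

v_13(a) = 3 ≥ 1, so the series converges in ℤ_13 to 1/(1 − a) = 1/(1 − 158184) = -1/158183. Expand this rational in ℤ_13: compute digits iteratively via d_i = x_i mod 13, x_{i+1} = (x_i − d_i)/13. The first 6 digits are (1, 0, 0, 7, 5, 0).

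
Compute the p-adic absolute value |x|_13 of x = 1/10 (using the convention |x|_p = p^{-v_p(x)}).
|1/10|_13 = 1

Step 1 — compute v_13(x) by factoring powers of 13 out of the numerator and denominator: v_13(1/10) = 0. Step 2 — apply |x|_p = p^{-v_p(x)} = 13^{0} = 1.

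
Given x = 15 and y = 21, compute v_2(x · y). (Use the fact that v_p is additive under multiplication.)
v_2(315) = 0

v_p(x) = 0 (factor: 15 = 2^0 · 15); v_p(y) = 0 (factor: 21 = 2^0 · 21). Additivity: v_p(xy) = v_p(x) + v_p(y) = 0 + 0 = 0. (Direct check: xy = 315 = 2^0 · (315).)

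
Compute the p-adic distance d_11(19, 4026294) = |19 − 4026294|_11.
d_11(19, 4026294) = 1/161051

Step 1 — x − y = 19 − 4026294 = -4026275. Step 2 — v_11(-4026275) = 5 (factor: -4026275 = −(11^5 · 25); the sign does not affect v_p). Step 3 — |x − y|_11 = 11^{-5} = 1/161051.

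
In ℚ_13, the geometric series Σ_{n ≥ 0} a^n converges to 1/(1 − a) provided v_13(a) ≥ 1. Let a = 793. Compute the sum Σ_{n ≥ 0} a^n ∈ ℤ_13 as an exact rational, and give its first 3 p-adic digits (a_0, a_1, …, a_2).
Σ a^n = 1/(1 − a) = -1/792;  first 3 digits = (1, 9, 7)

v_13(a) = 1 ≥ 1, so the series converges in ℤ_13 to 1/(1 − a) = 1/(1 − 793) = -1/792. Expand this rational in ℤ_13: compute digits iteratively via d_i = x_i mod 13, x_{i+1} = (x_i − d_i)/13. The first 3 digits are (1, 9, 7).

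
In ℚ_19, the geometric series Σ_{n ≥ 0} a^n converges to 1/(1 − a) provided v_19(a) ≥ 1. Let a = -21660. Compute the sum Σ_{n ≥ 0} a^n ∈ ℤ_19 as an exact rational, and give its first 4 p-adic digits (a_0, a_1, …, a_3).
Σ a^n = 1/(1 − a) = 1/21661;  first 4 digits = (1, 0, 16, 15)

v_19(a) = 2 ≥ 1, so the series converges in ℤ_19 to 1/(1 − a) = 1/(1 − (-21660)) = 1/21661. Expand this rational in ℤ_19: compute digits iteratively via d_i = x_i mod 19, x_{i+1} = (x_i − d_i)/19. The first 4 digits are (1, 0, 16, 15).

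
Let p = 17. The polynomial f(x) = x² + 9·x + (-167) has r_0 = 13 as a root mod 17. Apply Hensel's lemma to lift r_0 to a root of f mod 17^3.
r_2 = 4518 (mod 4913)

Hensel: r_{i+1} = r_i − f(r_i)·(f′(r_i))^{-1} mod 17^{i+2}, f′(x) = 2x + 9. Iterate:
  r_0 = 13 (mod 17)
  r_1 = 183 (mod 289)
  r_2 = 4518 (mod 4913)
Final: r = 4518 satisfies f(r) ≡ 0 mod 17^3.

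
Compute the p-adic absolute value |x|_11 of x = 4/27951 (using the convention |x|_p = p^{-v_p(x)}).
|4/27951|_11 = 1331

Step 1 — compute v_11(x) by factoring powers of 11 out of the numerator and denominator: v_11(4/27951) = -3. Step 2 — apply |x|_p = p^{-v_p(x)} = 11^{3} = 1331.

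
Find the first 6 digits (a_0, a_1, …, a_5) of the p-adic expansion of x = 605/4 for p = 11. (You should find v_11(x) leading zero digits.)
(a_0, …, a_5) = (0, 0, 4, 8, 2, 8)

v_11(605/4) = 2, so a_0 = ... = a_1 = 0. Factor out: x = 11^2 · u with u = 5/4 a unit in ℤ_11. Expand u iteratively via a_{v+i} = u_i mod 11, u_{i+1} = (u_i − a_{v+i})/11:
  u_0 = 5/4;  a_2 = 4;  u_1 = (u_0 − 4)/11 = -1/4
  u_1 = -1/4;  a_3 = 8;  u_2 = (u_1 − 8)/11 = -3/4
  u_2 = -3/4;  a_4 = 2;  u_3 = (u_2 − 2)/11 = -1/4
  u_3 = -1/4;  a_5 = 8;  u_4 = (u_3 − 8)/11 = -3/4
Digits: (0, 0, 4, 8, 2, 8).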